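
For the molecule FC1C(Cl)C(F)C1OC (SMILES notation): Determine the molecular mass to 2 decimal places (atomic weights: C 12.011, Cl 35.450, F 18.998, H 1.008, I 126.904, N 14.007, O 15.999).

156.56 g/mol

First, the molecular formula is C5H7ClF2O (counting implicit H from valence).
  C: 5 × 12.011 = 60.055
  Cl: 1 × 35.450 = 35.450
  F: 2 × 18.998 = 37.996
  H: 7 × 1.008 = 7.056
  O: 1 × 15.999 = 15.999
Sum: 5×12.011 + 1×35.450 + 2×18.998 + 7×1.008 + 1×15.999 = 156.556 → 156.56 g/mol.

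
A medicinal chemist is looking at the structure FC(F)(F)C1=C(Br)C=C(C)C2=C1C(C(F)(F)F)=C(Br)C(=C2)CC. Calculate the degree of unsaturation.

7

Degree of unsaturation = (number of rings) + (number of π bonds).
Ring closures in the SMILES: 2.
π bonds: 5 double bonds (each 1 DoU) → 5 DoU from unsaturation.
Total DoU = 2 + 5 = 7.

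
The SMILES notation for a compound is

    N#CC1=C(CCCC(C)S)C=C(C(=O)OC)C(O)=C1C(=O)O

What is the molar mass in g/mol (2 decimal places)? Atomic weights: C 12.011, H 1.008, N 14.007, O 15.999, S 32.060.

323.36 g/mol

First, the molecular formula is C15H17NO5S (counting implicit H from valence).
  C: 15 × 12.011 = 180.165
  H: 17 × 1.008 = 17.136
  N: 1 × 14.007 = 14.007
  O: 5 × 15.999 = 79.995
  S: 1 × 32.060 = 32.060
Sum: 15×12.011 + 17×1.008 + 1×14.007 + 5×15.999 + 1×32.060 = 323.363 → 323.36 g/mol.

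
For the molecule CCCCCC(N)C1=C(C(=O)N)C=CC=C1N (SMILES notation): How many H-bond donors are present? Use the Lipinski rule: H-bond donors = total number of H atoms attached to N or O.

Donors: find every N or O and count the H atoms it carries.
  atom 7 (N): bond orders sum to 1 → 2 H
  atom 11 (O): bond orders sum to 2 → 0 H
  atom 12 (N): bond orders sum to 1 → 2 H
  atom 17 (N): bond orders sum to 1 → 2 H
Lipinski HBD = 6.

6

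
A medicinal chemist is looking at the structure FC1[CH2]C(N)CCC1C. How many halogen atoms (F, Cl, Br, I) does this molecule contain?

Halogen atoms appear at heavy-atom position 1 (1×F).
Other groups present: 1 primary amine.
Halogen count: 1.

1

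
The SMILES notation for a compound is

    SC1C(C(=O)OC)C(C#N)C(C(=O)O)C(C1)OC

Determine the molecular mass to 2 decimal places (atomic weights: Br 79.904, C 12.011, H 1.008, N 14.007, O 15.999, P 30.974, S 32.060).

First, the molecular formula is C11H15NO5S (counting implicit H from valence).
  C: 11 × 12.011 = 132.121
  H: 15 × 1.008 = 15.120
  N: 1 × 14.007 = 14.007
  O: 5 × 15.999 = 79.995
  S: 1 × 32.060 = 32.060
Sum: 11×12.011 + 15×1.008 + 1×14.007 + 5×15.999 + 1×32.060 = 273.303 → 273.30 g/mol.

273.30 g/mol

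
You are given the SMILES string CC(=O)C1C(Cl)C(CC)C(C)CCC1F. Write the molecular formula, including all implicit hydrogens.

C12H20ClFO

Walk through each heavy atom and fill implicit hydrogens from standard valence (C 4, N 3, O 2, S 2, halogen 1):
  atom 1: C, bond orders sum to 1 (valence 4) → 3 H
  atom 2: C, bond orders sum to 4 (valence 4) → 0 H
  atom 3: O, bond orders sum to 2 (valence 2) → 0 H
  atom 4: C, bond orders sum to 3 (valence 4) → 1 H
  atom 5: C, bond orders sum to 3 (valence 4) → 1 H
  atom 6: Cl (halogen, monovalent) → 0 H
  atom 7: C, bond orders sum to 3 (valence 4) → 1 H
  atom 8: C, bond orders sum to 2 (valence 4) → 2 H
  atom 9: C, bond orders sum to 1 (valence 4) → 3 H
  atom 10: C, bond orders sum to 3 (valence 4) → 1 H
  atom 11: C, bond orders sum to 1 (valence 4) → 3 H
  atom 12: C, bond orders sum to 2 (valence 4) → 2 H
  atom 13: C, bond orders sum to 2 (valence 4) → 2 H
  atom 14: C, bond orders sum to 3 (valence 4) → 1 H
  atom 15: F (halogen, monovalent) → 0 H
Totals → C:12, H:20, Cl:1, F:1, O:1.
In Hill order: C12H20ClFO.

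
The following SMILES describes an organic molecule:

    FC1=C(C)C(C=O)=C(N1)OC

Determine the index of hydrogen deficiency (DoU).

4

Degree of unsaturation = (number of rings) + (number of π bonds).
Ring closures in the SMILES: 1.
π bonds: 3 double bonds (each 1 DoU) → 3 DoU from unsaturation.
Total DoU = 1 + 3 = 4.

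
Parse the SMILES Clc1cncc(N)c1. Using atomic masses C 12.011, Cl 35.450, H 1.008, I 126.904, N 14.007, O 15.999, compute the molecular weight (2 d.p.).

128.56 g/mol

First, the molecular formula is C5H5ClN2 (counting implicit H from valence).
  C: 5 × 12.011 = 60.055
  Cl: 1 × 35.450 = 35.450
  H: 5 × 1.008 = 5.040
  N: 2 × 14.007 = 28.014
Sum: 5×12.011 + 1×35.450 + 5×1.008 + 2×14.007 = 128.559 → 128.56 g/mol.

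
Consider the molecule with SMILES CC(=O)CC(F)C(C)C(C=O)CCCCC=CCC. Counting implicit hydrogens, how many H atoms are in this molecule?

Walk through each heavy atom and fill implicit hydrogens from standard valence (C 4, N 3, O 2, S 2, halogen 1):
  atom 1: C, bond orders sum to 1 (valence 4) → 3 H
  atom 2: C, bond orders sum to 4 (valence 4) → 0 H
  atom 3: O, bond orders sum to 2 (valence 2) → 0 H
  atom 4: C, bond orders sum to 2 (valence 4) → 2 H
  atom 5: C, bond orders sum to 3 (valence 4) → 1 H
  atom 6: F (halogen, monovalent) → 0 H
  atom 7: C, bond orders sum to 3 (valence 4) → 1 H
  atom 8: C, bond orders sum to 1 (valence 4) → 3 H
  atom 9: C, bond orders sum to 3 (valence 4) → 1 H
  atom 10: C, bond orders sum to 3 (valence 4) → 1 H
  atom 11: O, bond orders sum to 2 (valence 2) → 0 H
  atom 12: C, bond orders sum to 2 (valence 4) → 2 H
  atom 13: C, bond orders sum to 2 (valence 4) → 2 H
  atom 14: C, bond orders sum to 2 (valence 4) → 2 H
  atom 15: C, bond orders sum to 2 (valence 4) → 2 H
  atom 16: C, bond orders sum to 3 (valence 4) → 1 H
  atom 17: C, bond orders sum to 3 (valence 4) → 1 H
  atom 18: C, bond orders sum to 2 (valence 4) → 2 H
  atom 19: C, bond orders sum to 1 (valence 4) → 3 H
Total hydrogens: 27.

27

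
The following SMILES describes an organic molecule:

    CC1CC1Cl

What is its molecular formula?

Walk through each heavy atom and fill implicit hydrogens from standard valence (C 4, N 3, O 2, S 2, halogen 1):
  atom 1: C, bond orders sum to 1 (valence 4) → 3 H
  atom 2: C, bond orders sum to 3 (valence 4) → 1 H
  atom 3: C, bond orders sum to 2 (valence 4) → 2 H
  atom 4: C, bond orders sum to 3 (valence 4) → 1 H
  atom 5: Cl (halogen, monovalent) → 0 H
Totals → C:4, H:7, Cl:1.
In Hill order: C4H7Cl.

C4H7Cl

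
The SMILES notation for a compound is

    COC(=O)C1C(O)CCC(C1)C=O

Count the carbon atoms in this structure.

9

Count every carbon token in the SMILES (each C, including those in ring-closure positions and inside branches).
Carbon count: 9.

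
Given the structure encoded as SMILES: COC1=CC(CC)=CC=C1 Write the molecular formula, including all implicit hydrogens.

C9H12O

Walk through each heavy atom and fill implicit hydrogens from standard valence (C 4, N 3, O 2, S 2, halogen 1):
  atom 1: C, bond orders sum to 1 (valence 4) → 3 H
  atom 2: O, bond orders sum to 2 (valence 2) → 0 H
  atom 3: C, bond orders sum to 4 (valence 4) → 0 H
  atom 4: C, bond orders sum to 3 (valence 4) → 1 H
  atom 5: C, bond orders sum to 4 (valence 4) → 0 H
  atom 6: C, bond orders sum to 2 (valence 4) → 2 H
  atom 7: C, bond orders sum to 1 (valence 4) → 3 H
  atom 8: C, bond orders sum to 3 (valence 4) → 1 H
  atom 9: C, bond orders sum to 3 (valence 4) → 1 H
  atom 10: C, bond orders sum to 3 (valence 4) → 1 H
Totals → C:9, H:12, O:1.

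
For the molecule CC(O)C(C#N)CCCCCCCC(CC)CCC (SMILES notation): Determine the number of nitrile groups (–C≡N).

1

The nitrile motif appears at heavy-atom position 5 in the SMILES.
Other groups present: 1 hydroxyl.
Nitrile count: 1.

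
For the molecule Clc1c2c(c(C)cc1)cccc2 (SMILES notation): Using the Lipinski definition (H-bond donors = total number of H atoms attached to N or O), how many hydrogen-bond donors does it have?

Donors: find every N or O and count the H atoms it carries.
  (no N or O atoms present)
Lipinski HBD = 0.

0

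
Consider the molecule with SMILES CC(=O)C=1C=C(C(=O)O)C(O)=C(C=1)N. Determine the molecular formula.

Walk through each heavy atom and fill implicit hydrogens from standard valence (C 4, N 3, O 2, S 2, halogen 1):
  atom 1: C, bond orders sum to 1 (valence 4) → 3 H
  atom 2: C, bond orders sum to 4 (valence 4) → 0 H
  atom 3: O, bond orders sum to 2 (valence 2) → 0 H
  atom 4: C, bond orders sum to 4 (valence 4) → 0 H
  atom 5: C, bond orders sum to 3 (valence 4) → 1 H
  atom 6: C, bond orders sum to 4 (valence 4) → 0 H
  atom 7: C, bond orders sum to 4 (valence 4) → 0 H
  atom 8: O, bond orders sum to 2 (valence 2) → 0 H
  atom 9: O, bond orders sum to 1 (valence 2) → 1 H
  atom 10: C, bond orders sum to 4 (valence 4) → 0 H
  atom 11: O, bond orders sum to 1 (valence 2) → 1 H
  atom 12: C, bond orders sum to 4 (valence 4) → 0 H
  atom 13: C, bond orders sum to 3 (valence 4) → 1 H
  atom 14: N, bond orders sum to 1 (valence 3) → 2 H
Totals → C:9, H:9, N:1, O:4.

C9H9NO4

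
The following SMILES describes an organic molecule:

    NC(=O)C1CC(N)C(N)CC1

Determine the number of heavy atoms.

Every atom symbol written in the SMILES (organic subset) is one heavy atom; implicit H are not written.
Heavy atoms by element → C:7, N:3, O:1.
Total: 11.

11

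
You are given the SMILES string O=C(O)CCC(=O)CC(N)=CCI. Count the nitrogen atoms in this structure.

Scan the SMILES for N atoms (remember two-letter symbols like Cl and Br are single atoms).
Nitrogen count: 1.

1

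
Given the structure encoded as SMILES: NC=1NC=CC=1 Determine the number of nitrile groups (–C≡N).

Scan the SMILES for the nitrile motif — none present.
Groups that are present: 1 primary amine.

0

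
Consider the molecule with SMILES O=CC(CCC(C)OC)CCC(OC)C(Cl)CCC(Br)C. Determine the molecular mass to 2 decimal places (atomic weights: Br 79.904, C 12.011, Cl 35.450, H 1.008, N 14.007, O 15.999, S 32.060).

385.77 g/mol

First, the molecular formula is C16H30BrClO3 (counting implicit H from valence).
  Br: 1 × 79.904 = 79.904
  C: 16 × 12.011 = 192.176
  Cl: 1 × 35.450 = 35.450
  H: 30 × 1.008 = 30.240
  O: 3 × 15.999 = 47.997
Sum: 1×79.904 + 16×12.011 + 1×35.450 + 30×1.008 + 3×15.999 = 385.767 → 385.77 g/mol.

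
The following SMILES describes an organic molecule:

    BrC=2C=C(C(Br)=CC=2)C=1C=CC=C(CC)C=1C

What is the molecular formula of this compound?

C15H14Br2

Walk through each heavy atom and fill implicit hydrogens from standard valence (C 4, N 3, O 2, S 2, halogen 1):
  atom 1: Br (halogen, monovalent) → 0 H
  atom 2: C, bond orders sum to 4 (valence 4) → 0 H
  atom 3: C, bond orders sum to 3 (valence 4) → 1 H
  atom 4: C, bond orders sum to 4 (valence 4) → 0 H
  atom 5: C, bond orders sum to 4 (valence 4) → 0 H
  atom 6: Br (halogen, monovalent) → 0 H
  atom 7: C, bond orders sum to 3 (valence 4) → 1 H
  atom 8: C, bond orders sum to 3 (valence 4) → 1 H
  atom 9: C, bond orders sum to 4 (valence 4) → 0 H
  atom 10: C, bond orders sum to 3 (valence 4) → 1 H
  atom 11: C, bond orders sum to 3 (valence 4) → 1 H
  atom 12: C, bond orders sum to 3 (valence 4) → 1 H
  atom 13: C, bond orders sum to 4 (valence 4) → 0 H
  atom 14: C, bond orders sum to 2 (valence 4) → 2 H
  atom 15: C, bond orders sum to 1 (valence 4) → 3 H
  atom 16: C, bond orders sum to 4 (valence 4) → 0 H
  atom 17: C, bond orders sum to 1 (valence 4) → 3 H
Totals → C:15, H:14, Br:2.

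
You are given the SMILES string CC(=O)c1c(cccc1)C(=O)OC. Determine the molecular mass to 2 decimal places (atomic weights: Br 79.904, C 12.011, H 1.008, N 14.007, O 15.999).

First, the molecular formula is C10H10O3 (counting implicit H from valence).
  C: 10 × 12.011 = 120.110
  H: 10 × 1.008 = 10.080
  O: 3 × 15.999 = 47.997
Sum: 10×12.011 + 10×1.008 + 3×15.999 = 178.187 → 178.19 g/mol.

178.19 g/mol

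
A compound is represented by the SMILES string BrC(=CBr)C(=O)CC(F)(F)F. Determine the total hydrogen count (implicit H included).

3

Walk through each heavy atom and fill implicit hydrogens from standard valence (C 4, N 3, O 2, S 2, halogen 1):
  atom 1: Br (halogen, monovalent) → 0 H
  atom 2: C, bond orders sum to 4 (valence 4) → 0 H
  atom 3: C, bond orders sum to 3 (valence 4) → 1 H
  atom 4: Br (halogen, monovalent) → 0 H
  atom 5: C, bond orders sum to 4 (valence 4) → 0 H
  atom 6: O, bond orders sum to 2 (valence 2) → 0 H
  atom 7: C, bond orders sum to 2 (valence 4) → 2 H
  atom 8: C, bond orders sum to 4 (valence 4) → 0 H
  atom 9: F (halogen, monovalent) → 0 H
  atom 10: F (halogen, monovalent) → 0 H
  atom 11: F (halogen, monovalent) → 0 H
Total hydrogens: 3.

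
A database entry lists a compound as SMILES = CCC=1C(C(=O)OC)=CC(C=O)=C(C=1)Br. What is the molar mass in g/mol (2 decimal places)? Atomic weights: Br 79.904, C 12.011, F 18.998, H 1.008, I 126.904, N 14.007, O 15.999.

271.11 g/mol

First, the molecular formula is C11H11BrO3 (counting implicit H from valence).
  Br: 1 × 79.904 = 79.904
  C: 11 × 12.011 = 132.121
  H: 11 × 1.008 = 11.088
  O: 3 × 15.999 = 47.997
Sum: 1×79.904 + 11×12.011 + 11×1.008 + 3×15.999 = 271.110 → 271.11 g/mol.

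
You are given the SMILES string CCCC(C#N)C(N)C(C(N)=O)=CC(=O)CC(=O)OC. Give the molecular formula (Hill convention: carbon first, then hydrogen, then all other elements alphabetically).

C13H19N3O4

Walk through each heavy atom and fill implicit hydrogens from standard valence (C 4, N 3, O 2, S 2, halogen 1):
  atom 1: C, bond orders sum to 1 (valence 4) → 3 H
  atom 2: C, bond orders sum to 2 (valence 4) → 2 H
  atom 3: C, bond orders sum to 2 (valence 4) → 2 H
  atom 4: C, bond orders sum to 3 (valence 4) → 1 H
  atom 5: C, bond orders sum to 4 (valence 4) → 0 H
  atom 6: N, bond orders sum to 3 (valence 3) → 0 H
  atom 7: C, bond orders sum to 3 (valence 4) → 1 H
  atom 8: N, bond orders sum to 1 (valence 3) → 2 H
  atom 9: C, bond orders sum to 4 (valence 4) → 0 H
  atom 10: C, bond orders sum to 4 (valence 4) → 0 H
  atom 11: N, bond orders sum to 1 (valence 3) → 2 H
  atom 12: O, bond orders sum to 2 (valence 2) → 0 H
  atom 13: C, bond orders sum to 3 (valence 4) → 1 H
  atom 14: C, bond orders sum to 4 (valence 4) → 0 H
  atom 15: O, bond orders sum to 2 (valence 2) → 0 H
  atom 16: C, bond orders sum to 2 (valence 4) → 2 H
  atom 17: C, bond orders sum to 4 (valence 4) → 0 H
  atom 18: O, bond orders sum to 2 (valence 2) → 0 H
  atom 19: O, bond orders sum to 2 (valence 2) → 0 H
  atom 20: C, bond orders sum to 1 (valence 4) → 3 H
Totals → C:13, H:19, N:3, O:4.
In Hill order: C13H19N3O4.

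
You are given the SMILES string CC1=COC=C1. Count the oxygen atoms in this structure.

Scan the SMILES for O atoms (remember two-letter symbols like Cl and Br are single atoms).
Oxygen count: 1.

1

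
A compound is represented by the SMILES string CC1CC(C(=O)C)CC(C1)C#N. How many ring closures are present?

In SMILES, each pair of matching ring-closure digits denotes one ring-closing bond; the number of such bonds equals the number of independent rings.
Ring-closure bonds here: 1.

1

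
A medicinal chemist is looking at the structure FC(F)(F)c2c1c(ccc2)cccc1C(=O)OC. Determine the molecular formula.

C13H9F3O2

Walk through each heavy atom and fill implicit hydrogens from standard valence (C 4, N 3, O 2, S 2, halogen 1); for lowercase aromatic atoms, an aromatic c carries 1 H when it has two neighbours and 0 H with three, and aromatic n carries 0 H:
  atom 1: F (halogen, monovalent) → 0 H
  atom 2: C, bond orders sum to 4 (valence 4) → 0 H
  atom 3: F (halogen, monovalent) → 0 H
  atom 4: F (halogen, monovalent) → 0 H
  atom 5: aromatic c, 3 neighbours → 0 H
  atom 6: aromatic c, 3 neighbours → 0 H
  atom 7: aromatic c, 3 neighbours → 0 H
  atom 8: aromatic c, 2 neighbours → 1 H
  atom 9: aromatic c, 2 neighbours → 1 H
  atom 10: aromatic c, 2 neighbours → 1 H
  atom 11: aromatic c, 2 neighbours → 1 H
  atom 12: aromatic c, 2 neighbours → 1 H
  atom 13: aromatic c, 2 neighbours → 1 H
  atom 14: aromatic c, 3 neighbours → 0 H
  atom 15: C, bond orders sum to 4 (valence 4) → 0 H
  atom 16: O, bond orders sum to 2 (valence 2) → 0 H
  atom 17: O, bond orders sum to 2 (valence 2) → 0 H
  atom 18: C, bond orders sum to 1 (valence 4) → 3 H
Totals → C:13, H:9, F:3, O:2.
In Hill order: C13H9F3O2.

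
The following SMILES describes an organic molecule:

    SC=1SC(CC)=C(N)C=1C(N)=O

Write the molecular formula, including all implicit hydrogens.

Walk through each heavy atom and fill implicit hydrogens from standard valence (C 4, N 3, O 2, S 2, halogen 1):
  atom 1: S, bond orders sum to 1 (valence 2) → 1 H
  atom 2: C, bond orders sum to 4 (valence 4) → 0 H
  atom 3: S, bond orders sum to 2 (valence 2) → 0 H
  atom 4: C, bond orders sum to 4 (valence 4) → 0 H
  atom 5: C, bond orders sum to 2 (valence 4) → 2 H
  atom 6: C, bond orders sum to 1 (valence 4) → 3 H
  atom 7: C, bond orders sum to 4 (valence 4) → 0 H
  atom 8: N, bond orders sum to 1 (valence 3) → 2 H
  atom 9: C, bond orders sum to 4 (valence 4) → 0 H
  atom 10: C, bond orders sum to 4 (valence 4) → 0 H
  atom 11: N, bond orders sum to 1 (valence 3) → 2 H
  atom 12: O, bond orders sum to 2 (valence 2) → 0 H
Totals → C:7, H:10, N:2, O:1, S:2.
In Hill order: C7H10N2OS2.

C7H10N2OS2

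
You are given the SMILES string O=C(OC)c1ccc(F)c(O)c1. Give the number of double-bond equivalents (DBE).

Molecular formula: C8H7FO3.
DoU = (2C + 2 + N − H − X) / 2, where X is the halogen count and O/S are ignored.
    = (2·8 + 2 + 0 − 7 − 1) / 2 = 10 / 2 = 5.

5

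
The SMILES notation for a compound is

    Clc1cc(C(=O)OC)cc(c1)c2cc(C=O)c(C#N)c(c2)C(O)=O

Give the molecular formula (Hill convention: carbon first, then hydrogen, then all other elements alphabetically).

Walk through each heavy atom and fill implicit hydrogens from standard valence (C 4, N 3, O 2, S 2, halogen 1); for lowercase aromatic atoms, an aromatic c carries 1 H when it has two neighbours and 0 H with three, and aromatic n carries 0 H:
  atom 1: Cl (halogen, monovalent) → 0 H
  atom 2: aromatic c, 3 neighbours → 0 H
  atom 3: aromatic c, 2 neighbours → 1 H
  atom 4: aromatic c, 3 neighbours → 0 H
  atom 5: C, bond orders sum to 4 (valence 4) → 0 H
  atom 6: O, bond orders sum to 2 (valence 2) → 0 H
  atom 7: O, bond orders sum to 2 (valence 2) → 0 H
  atom 8: C, bond orders sum to 1 (valence 4) → 3 H
  atom 9: aromatic c, 2 neighbours → 1 H
  atom 10: aromatic c, 3 neighbours → 0 H
  atom 11: aromatic c, 2 neighbours → 1 H
  atom 12: aromatic c, 3 neighbours → 0 H
  atom 13: aromatic c, 2 neighbours → 1 H
  atom 14: aromatic c, 3 neighbours → 0 H
  atom 15: C, bond orders sum to 3 (valence 4) → 1 H
  atom 16: O, bond orders sum to 2 (valence 2) → 0 H
  atom 17: aromatic c, 3 neighbours → 0 H
  atom 18: C, bond orders sum to 4 (valence 4) → 0 H
  atom 19: N, bond orders sum to 3 (valence 3) → 0 H
  atom 20: aromatic c, 3 neighbours → 0 H
  atom 21: aromatic c, 2 neighbours → 1 H
  atom 22: C, bond orders sum to 4 (valence 4) → 0 H
  atom 23: O, bond orders sum to 1 (valence 2) → 1 H
  atom 24: O, bond orders sum to 2 (valence 2) → 0 H
Totals → C:17, H:10, Cl:1, N:1, O:5.
In Hill order: C17H10ClNO5.

C17H10ClNO5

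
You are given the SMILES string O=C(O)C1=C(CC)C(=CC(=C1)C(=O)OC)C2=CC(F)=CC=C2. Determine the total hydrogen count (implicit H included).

Walk through each heavy atom and fill implicit hydrogens from standard valence (C 4, N 3, O 2, S 2, halogen 1):
  atom 1: O, bond orders sum to 2 (valence 2) → 0 H
  atom 2: C, bond orders sum to 4 (valence 4) → 0 H
  atom 3: O, bond orders sum to 1 (valence 2) → 1 H
  atom 4: C, bond orders sum to 4 (valence 4) → 0 H
  atom 5: C, bond orders sum to 4 (valence 4) → 0 H
  atom 6: C, bond orders sum to 2 (valence 4) → 2 H
  atom 7: C, bond orders sum to 1 (valence 4) → 3 H
  atom 8: C, bond orders sum to 4 (valence 4) → 0 H
  atom 9: C, bond orders sum to 3 (valence 4) → 1 H
  atom 10: C, bond orders sum to 4 (valence 4) → 0 H
  atom 11: C, bond orders sum to 3 (valence 4) → 1 H
  atom 12: C, bond orders sum to 4 (valence 4) → 0 H
  atom 13: O, bond orders sum to 2 (valence 2) → 0 H
  atom 14: O, bond orders sum to 2 (valence 2) → 0 H
  atom 15: C, bond orders sum to 1 (valence 4) → 3 H
  atom 16: C, bond orders sum to 4 (valence 4) → 0 H
  atom 17: C, bond orders sum to 3 (valence 4) → 1 H
  atom 18: C, bond orders sum to 4 (valence 4) → 0 H
  atom 19: F (halogen, monovalent) → 0 H
  atom 20: C, bond orders sum to 3 (valence 4) → 1 H
  atom 21: C, bond orders sum to 3 (valence 4) → 1 H
  atom 22: C, bond orders sum to 3 (valence 4) → 1 H
Total hydrogens: 15.

15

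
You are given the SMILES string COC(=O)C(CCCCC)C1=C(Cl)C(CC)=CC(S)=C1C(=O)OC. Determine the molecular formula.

Walk through each heavy atom and fill implicit hydrogens from standard valence (C 4, N 3, O 2, S 2, halogen 1):
  atom 1: C, bond orders sum to 1 (valence 4) → 3 H
  atom 2: O, bond orders sum to 2 (valence 2) → 0 H
  atom 3: C, bond orders sum to 4 (valence 4) → 0 H
  atom 4: O, bond orders sum to 2 (valence 2) → 0 H
  atom 5: C, bond orders sum to 3 (valence 4) → 1 H
  atom 6: C, bond orders sum to 2 (valence 4) → 2 H
  atom 7: C, bond orders sum to 2 (valence 4) → 2 H
  atom 8: C, bond orders sum to 2 (valence 4) → 2 H
  atom 9: C, bond orders sum to 2 (valence 4) → 2 H
  atom 10: C, bond orders sum to 1 (valence 4) → 3 H
  atom 11: C, bond orders sum to 4 (valence 4) → 0 H
  atom 12: C, bond orders sum to 4 (valence 4) → 0 H
  atom 13: Cl (halogen, monovalent) → 0 H
  atom 14: C, bond orders sum to 4 (valence 4) → 0 H
  atom 15: C, bond orders sum to 2 (valence 4) → 2 H
  atom 16: C, bond orders sum to 1 (valence 4) → 3 H
  atom 17: C, bond orders sum to 3 (valence 4) → 1 H
  atom 18: C, bond orders sum to 4 (valence 4) → 0 H
  atom 19: S, bond orders sum to 1 (valence 2) → 1 H
  atom 20: C, bond orders sum to 4 (valence 4) → 0 H
  atom 21: C, bond orders sum to 4 (valence 4) → 0 H
  atom 22: O, bond orders sum to 2 (valence 2) → 0 H
  atom 23: O, bond orders sum to 2 (valence 2) → 0 H
  atom 24: C, bond orders sum to 1 (valence 4) → 3 H
Totals → C:18, H:25, Cl:1, O:4, S:1.

C18H25ClO4S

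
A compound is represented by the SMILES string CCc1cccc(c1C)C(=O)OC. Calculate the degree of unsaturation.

Molecular formula: C11H14O2.
DoU = (2C + 2 + N − H − X) / 2, where X is the halogen count and O/S are ignored.
    = (2·11 + 2 + 0 − 14 − 0) / 2 = 10 / 2 = 5.

5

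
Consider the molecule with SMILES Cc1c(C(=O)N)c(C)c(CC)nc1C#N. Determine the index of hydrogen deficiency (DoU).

Molecular formula: C11H13N3O.
DoU = (2C + 2 + N − H − X) / 2, where X is the halogen count and O/S are ignored.
    = (2·11 + 2 + 3 − 13 − 0) / 2 = 14 / 2 = 7.

7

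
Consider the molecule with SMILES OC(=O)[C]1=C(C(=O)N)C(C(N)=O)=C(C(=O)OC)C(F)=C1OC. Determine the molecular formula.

Walk through each heavy atom and fill implicit hydrogens from standard valence (C 4, N 3, O 2, S 2, halogen 1):
  atom 1: O, bond orders sum to 1 (valence 2) → 1 H
  atom 2: C, bond orders sum to 4 (valence 4) → 0 H
  atom 3: O, bond orders sum to 2 (valence 2) → 0 H
  atom 4: C with explicit H count 0
  atom 5: C, bond orders sum to 4 (valence 4) → 0 H
  atom 6: C, bond orders sum to 4 (valence 4) → 0 H
  atom 7: O, bond orders sum to 2 (valence 2) → 0 H
  atom 8: N, bond orders sum to 1 (valence 3) → 2 H
  atom 9: C, bond orders sum to 4 (valence 4) → 0 H
  atom 10: C, bond orders sum to 4 (valence 4) → 0 H
  atom 11: N, bond orders sum to 1 (valence 3) → 2 H
  atom 12: O, bond orders sum to 2 (valence 2) → 0 H
  atom 13: C, bond orders sum to 4 (valence 4) → 0 H
  atom 14: C, bond orders sum to 4 (valence 4) → 0 H
  atom 15: O, bond orders sum to 2 (valence 2) → 0 H
  atom 16: O, bond orders sum to 2 (valence 2) → 0 H
  atom 17: C, bond orders sum to 1 (valence 4) → 3 H
  atom 18: C, bond orders sum to 4 (valence 4) → 0 H
  atom 19: F (halogen, monovalent) → 0 H
  atom 20: C, bond orders sum to 4 (valence 4) → 0 H
  atom 21: O, bond orders sum to 2 (valence 2) → 0 H
  atom 22: C, bond orders sum to 1 (valence 4) → 3 H
Totals → C:12, H:11, F:1, N:2, O:7.
In Hill order: C12H11FN2O7.

C12H11FN2O7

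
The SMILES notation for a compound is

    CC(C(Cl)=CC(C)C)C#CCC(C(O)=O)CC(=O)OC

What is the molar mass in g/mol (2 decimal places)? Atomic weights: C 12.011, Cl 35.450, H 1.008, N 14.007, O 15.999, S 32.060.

First, the molecular formula is C15H21ClO4 (counting implicit H from valence).
  C: 15 × 12.011 = 180.165
  Cl: 1 × 35.450 = 35.450
  H: 21 × 1.008 = 21.168
  O: 4 × 15.999 = 63.996
Sum: 15×12.011 + 1×35.450 + 21×1.008 + 4×15.999 = 300.779 → 300.78 g/mol.

300.78 g/mol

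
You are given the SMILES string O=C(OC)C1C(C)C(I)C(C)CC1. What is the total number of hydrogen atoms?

Walk through each heavy atom and fill implicit hydrogens from standard valence (C 4, N 3, O 2, S 2, halogen 1):
  atom 1: O, bond orders sum to 2 (valence 2) → 0 H
  atom 2: C, bond orders sum to 4 (valence 4) → 0 H
  atom 3: O, bond orders sum to 2 (valence 2) → 0 H
  atom 4: C, bond orders sum to 1 (valence 4) → 3 H
  atom 5: C, bond orders sum to 3 (valence 4) → 1 H
  atom 6: C, bond orders sum to 3 (valence 4) → 1 H
  atom 7: C, bond orders sum to 1 (valence 4) → 3 H
  atom 8: C, bond orders sum to 3 (valence 4) → 1 H
  atom 9: I (halogen, monovalent) → 0 H
  atom 10: C, bond orders sum to 3 (valence 4) → 1 H
  atom 11: C, bond orders sum to 1 (valence 4) → 3 H
  atom 12: C, bond orders sum to 2 (valence 4) → 2 H
  atom 13: C, bond orders sum to 2 (valence 4) → 2 H
Total hydrogens: 17.

17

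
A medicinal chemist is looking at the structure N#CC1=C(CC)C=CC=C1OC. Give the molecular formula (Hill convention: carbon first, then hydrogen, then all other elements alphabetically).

Walk through each heavy atom and fill implicit hydrogens from standard valence (C 4, N 3, O 2, S 2, halogen 1):
  atom 1: N, bond orders sum to 3 (valence 3) → 0 H
  atom 2: C, bond orders sum to 4 (valence 4) → 0 H
  atom 3: C, bond orders sum to 4 (valence 4) → 0 H
  atom 4: C, bond orders sum to 4 (valence 4) → 0 H
  atom 5: C, bond orders sum to 2 (valence 4) → 2 H
  atom 6: C, bond orders sum to 1 (valence 4) → 3 H
  atom 7: C, bond orders sum to 3 (valence 4) → 1 H
  atom 8: C, bond orders sum to 3 (valence 4) → 1 H
  atom 9: C, bond orders sum to 3 (valence 4) → 1 H
  atom 10: C, bond orders sum to 4 (valence 4) → 0 H
  atom 11: O, bond orders sum to 2 (valence 2) → 0 H
  atom 12: C, bond orders sum to 1 (valence 4) → 3 H
Totals → C:10, H:11, N:1, O:1.

C10H11NO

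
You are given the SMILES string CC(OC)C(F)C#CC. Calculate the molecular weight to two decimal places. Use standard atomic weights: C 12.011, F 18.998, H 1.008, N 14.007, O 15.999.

First, the molecular formula is C7H11FO (counting implicit H from valence).
  C: 7 × 12.011 = 84.077
  F: 1 × 18.998 = 18.998
  H: 11 × 1.008 = 11.088
  O: 1 × 15.999 = 15.999
Sum: 7×12.011 + 1×18.998 + 11×1.008 + 1×15.999 = 130.162 → 130.16 g/mol.

130.16 g/mol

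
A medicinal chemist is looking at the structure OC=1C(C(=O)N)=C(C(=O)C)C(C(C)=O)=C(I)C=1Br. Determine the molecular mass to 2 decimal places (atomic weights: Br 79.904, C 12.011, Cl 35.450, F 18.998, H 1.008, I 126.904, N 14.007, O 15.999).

426.00 g/mol

First, the molecular formula is C11H9BrINO4 (counting implicit H from valence).
  Br: 1 × 79.904 = 79.904
  C: 11 × 12.011 = 132.121
  H: 9 × 1.008 = 9.072
  I: 1 × 126.904 = 126.904
  N: 1 × 14.007 = 14.007
  O: 4 × 15.999 = 63.996
Sum: 1×79.904 + 11×12.011 + 9×1.008 + 1×126.904 + 1×14.007 + 4×15.999 = 426.004 → 426.00 g/mol.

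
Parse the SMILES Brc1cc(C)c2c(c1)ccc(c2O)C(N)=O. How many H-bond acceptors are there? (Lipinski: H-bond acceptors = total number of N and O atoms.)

N atoms: 1; O atoms: 2.
Lipinski HBA = 1 + 2 = 3.

3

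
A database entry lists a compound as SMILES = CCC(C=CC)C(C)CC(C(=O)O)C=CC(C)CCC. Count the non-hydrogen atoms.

20

Every atom symbol written in the SMILES (organic subset) is one heavy atom; implicit H are not written.
Heavy atoms by element → C:18, O:2.
Total: 20.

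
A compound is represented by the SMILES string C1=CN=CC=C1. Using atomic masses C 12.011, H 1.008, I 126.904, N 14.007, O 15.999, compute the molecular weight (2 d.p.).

79.10 g/mol

First, the molecular formula is C5H5N (counting implicit H from valence).
  C: 5 × 12.011 = 60.055
  H: 5 × 1.008 = 5.040
  N: 1 × 14.007 = 14.007
Sum: 5×12.011 + 5×1.008 + 1×14.007 = 79.102 → 79.10 g/mol.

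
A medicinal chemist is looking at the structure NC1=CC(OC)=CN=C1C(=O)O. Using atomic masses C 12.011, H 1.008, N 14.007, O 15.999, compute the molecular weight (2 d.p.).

168.15 g/mol

First, the molecular formula is C7H8N2O3 (counting implicit H from valence).
  C: 7 × 12.011 = 84.077
  H: 8 × 1.008 = 8.064
  N: 2 × 14.007 = 28.014
  O: 3 × 15.999 = 47.997
Sum: 7×12.011 + 8×1.008 + 2×14.007 + 3×15.999 = 168.152 → 168.15 g/mol.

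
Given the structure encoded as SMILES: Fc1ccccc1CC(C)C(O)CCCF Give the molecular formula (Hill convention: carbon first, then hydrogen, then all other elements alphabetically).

Walk through each heavy atom and fill implicit hydrogens from standard valence (C 4, N 3, O 2, S 2, halogen 1); for lowercase aromatic atoms, an aromatic c carries 1 H when it has two neighbours and 0 H with three, and aromatic n carries 0 H:
  atom 1: F (halogen, monovalent) → 0 H
  atom 2: aromatic c, 3 neighbours → 0 H
  atom 3: aromatic c, 2 neighbours → 1 H
  atom 4: aromatic c, 2 neighbours → 1 H
  atom 5: aromatic c, 2 neighbours → 1 H
  atom 6: aromatic c, 2 neighbours → 1 H
  atom 7: aromatic c, 3 neighbours → 0 H
  atom 8: C, bond orders sum to 2 (valence 4) → 2 H
  atom 9: C, bond orders sum to 3 (valence 4) → 1 H
  atom 10: C, bond orders sum to 1 (valence 4) → 3 H
  atom 11: C, bond orders sum to 3 (valence 4) → 1 H
  atom 12: O, bond orders sum to 1 (valence 2) → 1 H
  atom 13: C, bond orders sum to 2 (valence 4) → 2 H
  atom 14: C, bond orders sum to 2 (valence 4) → 2 H
  atom 15: C, bond orders sum to 2 (valence 4) → 2 H
  atom 16: F (halogen, monovalent) → 0 H
Totals → C:13, H:18, F:2, O:1.

C13H18F2O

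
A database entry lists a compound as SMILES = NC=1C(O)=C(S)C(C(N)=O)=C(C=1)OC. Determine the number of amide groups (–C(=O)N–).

1

The amide motif appears at heavy-atom position 8 in the SMILES.
Other groups present: 1 ether, 1 hydroxyl, 1 primary amine, 1 thiol.
Amide count: 1.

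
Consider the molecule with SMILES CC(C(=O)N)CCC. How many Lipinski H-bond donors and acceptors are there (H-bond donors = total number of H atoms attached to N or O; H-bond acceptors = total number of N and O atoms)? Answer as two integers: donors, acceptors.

2, 2

Donors: find every N or O and count the H atoms it carries.
  atom 4 (O): bond orders sum to 2 → 0 H
  atom 5 (N): bond orders sum to 1 → 2 H
Lipinski HBD = 2.
Acceptors: N atoms = 1, O atoms = 1 → HBA = 2.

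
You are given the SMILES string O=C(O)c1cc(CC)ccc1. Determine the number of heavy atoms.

11

Every atom symbol written in the SMILES (organic subset) is one heavy atom; implicit H are not written.
Heavy atoms by element → C:9, O:2.
Total: 11.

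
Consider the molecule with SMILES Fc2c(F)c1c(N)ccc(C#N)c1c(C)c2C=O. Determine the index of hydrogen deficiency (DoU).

10

Molecular formula: C13H8F2N2O.
DoU = (2C + 2 + N − H − X) / 2, where X is the halogen count and O/S are ignored.
    = (2·13 + 2 + 2 − 8 − 2) / 2 = 20 / 2 = 10.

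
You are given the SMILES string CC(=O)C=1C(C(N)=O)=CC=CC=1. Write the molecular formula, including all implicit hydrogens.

Walk through each heavy atom and fill implicit hydrogens from standard valence (C 4, N 3, O 2, S 2, halogen 1):
  atom 1: C, bond orders sum to 1 (valence 4) → 3 H
  atom 2: C, bond orders sum to 4 (valence 4) → 0 H
  atom 3: O, bond orders sum to 2 (valence 2) → 0 H
  atom 4: C, bond orders sum to 4 (valence 4) → 0 H
  atom 5: C, bond orders sum to 4 (valence 4) → 0 H
  atom 6: C, bond orders sum to 4 (valence 4) → 0 H
  atom 7: N, bond orders sum to 1 (valence 3) → 2 H
  atom 8: O, bond orders sum to 2 (valence 2) → 0 H
  atom 9: C, bond orders sum to 3 (valence 4) → 1 H
  atom 10: C, bond orders sum to 3 (valence 4) → 1 H
  atom 11: C, bond orders sum to 3 (valence 4) → 1 H
  atom 12: C, bond orders sum to 3 (valence 4) → 1 H
Totals → C:9, H:9, N:1, O:2.
In Hill order: C9H9NO2.

C9H9NO2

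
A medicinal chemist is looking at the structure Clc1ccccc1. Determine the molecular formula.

C6H5Cl

Walk through each heavy atom and fill implicit hydrogens from standard valence (C 4, N 3, O 2, S 2, halogen 1); for lowercase aromatic atoms, an aromatic c carries 1 H when it has two neighbours and 0 H with three, and aromatic n carries 0 H:
  atom 1: Cl (halogen, monovalent) → 0 H
  atom 2: aromatic c, 3 neighbours → 0 H
  atom 3: aromatic c, 2 neighbours → 1 H
  atom 4: aromatic c, 2 neighbours → 1 H
  atom 5: aromatic c, 2 neighbours → 1 H
  atom 6: aromatic c, 2 neighbours → 1 H
  atom 7: aromatic c, 2 neighbours → 1 H
Totals → C:6, H:5, Cl:1.
In Hill order: C6H5Cl.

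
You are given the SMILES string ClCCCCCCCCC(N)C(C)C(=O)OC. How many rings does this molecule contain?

0

In SMILES, each pair of matching ring-closure digits denotes one ring-closing bond; the number of such bonds equals the number of independent rings.
Ring-closure bonds here: 0.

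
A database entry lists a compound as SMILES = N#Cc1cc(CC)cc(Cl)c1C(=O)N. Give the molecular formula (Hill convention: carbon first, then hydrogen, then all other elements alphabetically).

C10H9ClN2O

Walk through each heavy atom and fill implicit hydrogens from standard valence (C 4, N 3, O 2, S 2, halogen 1); for lowercase aromatic atoms, an aromatic c carries 1 H when it has two neighbours and 0 H with three, and aromatic n carries 0 H:
  atom 1: N, bond orders sum to 3 (valence 3) → 0 H
  atom 2: C, bond orders sum to 4 (valence 4) → 0 H
  atom 3: aromatic c, 3 neighbours → 0 H
  atom 4: aromatic c, 2 neighbours → 1 H
  atom 5: aromatic c, 3 neighbours → 0 H
  atom 6: C, bond orders sum to 2 (valence 4) → 2 H
  atom 7: C, bond orders sum to 1 (valence 4) → 3 H
  atom 8: aromatic c, 2 neighbours → 1 H
  atom 9: aromatic c, 3 neighbours → 0 H
  atom 10: Cl (halogen, monovalent) → 0 H
  atom 11: aromatic c, 3 neighbours → 0 H
  atom 12: C, bond orders sum to 4 (valence 4) → 0 H
  atom 13: O, bond orders sum to 2 (valence 2) → 0 H
  atom 14: N, bond orders sum to 1 (valence 3) → 2 H
Totals → C:10, H:9, Cl:1, N:2, O:1.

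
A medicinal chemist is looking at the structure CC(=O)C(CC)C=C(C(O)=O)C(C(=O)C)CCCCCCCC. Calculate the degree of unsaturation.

Molecular formula: C19H32O4.
DoU = (2C + 2 + N − H − X) / 2, where X is the halogen count and O/S are ignored.
    = (2·19 + 2 + 0 − 32 − 0) / 2 = 8 / 2 = 4.

4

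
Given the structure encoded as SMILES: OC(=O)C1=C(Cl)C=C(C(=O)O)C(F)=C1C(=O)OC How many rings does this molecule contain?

1

In SMILES, each pair of matching ring-closure digits denotes one ring-closing bond; the number of such bonds equals the number of independent rings.
Ring-closure bonds here: 1.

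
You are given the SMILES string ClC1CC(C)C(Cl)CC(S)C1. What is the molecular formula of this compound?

Walk through each heavy atom and fill implicit hydrogens from standard valence (C 4, N 3, O 2, S 2, halogen 1):
  atom 1: Cl (halogen, monovalent) → 0 H
  atom 2: C, bond orders sum to 3 (valence 4) → 1 H
  atom 3: C, bond orders sum to 2 (valence 4) → 2 H
  atom 4: C, bond orders sum to 3 (valence 4) → 1 H
  atom 5: C, bond orders sum to 1 (valence 4) → 3 H
  atom 6: C, bond orders sum to 3 (valence 4) → 1 H
  atom 7: Cl (halogen, monovalent) → 0 H
  atom 8: C, bond orders sum to 2 (valence 4) → 2 H
  atom 9: C, bond orders sum to 3 (valence 4) → 1 H
  atom 10: S, bond orders sum to 1 (valence 2) → 1 H
  atom 11: C, bond orders sum to 2 (valence 4) → 2 H
Totals → C:8, H:14, Cl:2, S:1.

C8H14Cl2S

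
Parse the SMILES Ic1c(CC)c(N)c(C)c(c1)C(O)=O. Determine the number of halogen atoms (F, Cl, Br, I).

Halogen atoms appear at heavy-atom position 1 (1×I).
Other groups present: 1 carboxylic acid, 1 primary amine.
Halogen count: 1.

1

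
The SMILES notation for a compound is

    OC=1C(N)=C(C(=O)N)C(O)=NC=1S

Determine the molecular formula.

C6H7N3O3S

Walk through each heavy atom and fill implicit hydrogens from standard valence (C 4, N 3, O 2, S 2, halogen 1):
  atom 1: O, bond orders sum to 1 (valence 2) → 1 H
  atom 2: C, bond orders sum to 4 (valence 4) → 0 H
  atom 3: C, bond orders sum to 4 (valence 4) → 0 H
  atom 4: N, bond orders sum to 1 (valence 3) → 2 H
  atom 5: C, bond orders sum to 4 (valence 4) → 0 H
  atom 6: C, bond orders sum to 4 (valence 4) → 0 H
  atom 7: O, bond orders sum to 2 (valence 2) → 0 H
  atom 8: N, bond orders sum to 1 (valence 3) → 2 H
  atom 9: C, bond orders sum to 4 (valence 4) → 0 H
  atom 10: O, bond orders sum to 1 (valence 2) → 1 H
  atom 11: N, bond orders sum to 3 (valence 3) → 0 H
  atom 12: C, bond orders sum to 4 (valence 4) → 0 H
  atom 13: S, bond orders sum to 1 (valence 2) → 1 H
Totals → C:6, H:7, N:3, O:3, S:1.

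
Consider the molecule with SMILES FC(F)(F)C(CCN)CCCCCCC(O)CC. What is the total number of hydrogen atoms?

Walk through each heavy atom and fill implicit hydrogens from standard valence (C 4, N 3, O 2, S 2, halogen 1):
  atom 1: F (halogen, monovalent) → 0 H
  atom 2: C, bond orders sum to 4 (valence 4) → 0 H
  atom 3: F (halogen, monovalent) → 0 H
  atom 4: F (halogen, monovalent) → 0 H
  atom 5: C, bond orders sum to 3 (valence 4) → 1 H
  atom 6: C, bond orders sum to 2 (valence 4) → 2 H
  atom 7: C, bond orders sum to 2 (valence 4) → 2 H
  atom 8: N, bond orders sum to 1 (valence 3) → 2 H
  atom 9: C, bond orders sum to 2 (valence 4) → 2 H
  atom 10: C, bond orders sum to 2 (valence 4) → 2 H
  atom 11: C, bond orders sum to 2 (valence 4) → 2 H
  atom 12: C, bond orders sum to 2 (valence 4) → 2 H
  atom 13: C, bond orders sum to 2 (valence 4) → 2 H
  atom 14: C, bond orders sum to 2 (valence 4) → 2 H
  atom 15: C, bond orders sum to 3 (valence 4) → 1 H
  atom 16: O, bond orders sum to 1 (valence 2) → 1 H
  atom 17: C, bond orders sum to 2 (valence 4) → 2 H
  atom 18: C, bond orders sum to 1 (valence 4) → 3 H
Total hydrogens: 26.

26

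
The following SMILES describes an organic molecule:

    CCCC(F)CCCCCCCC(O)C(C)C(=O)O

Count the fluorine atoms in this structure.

Scan the SMILES for F atoms (remember two-letter symbols like Cl and Br are single atoms).
Fluorine count: 1.

1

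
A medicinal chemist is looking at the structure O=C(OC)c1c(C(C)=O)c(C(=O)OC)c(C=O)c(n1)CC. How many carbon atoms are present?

14

Count every carbon token in the SMILES (each C, including those in ring-closure positions and inside branches).
Carbon count: 14.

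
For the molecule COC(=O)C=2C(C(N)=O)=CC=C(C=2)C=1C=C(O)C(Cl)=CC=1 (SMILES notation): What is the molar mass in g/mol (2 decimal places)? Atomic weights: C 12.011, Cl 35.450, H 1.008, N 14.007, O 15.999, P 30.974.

305.71 g/mol

First, the molecular formula is C15H12ClNO4 (counting implicit H from valence).
  C: 15 × 12.011 = 180.165
  Cl: 1 × 35.450 = 35.450
  H: 12 × 1.008 = 12.096
  N: 1 × 14.007 = 14.007
  O: 4 × 15.999 = 63.996
Sum: 15×12.011 + 1×35.450 + 12×1.008 + 1×14.007 + 4×15.999 = 305.714 → 305.71 g/mol.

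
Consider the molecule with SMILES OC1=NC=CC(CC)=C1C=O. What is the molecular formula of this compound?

Walk through each heavy atom and fill implicit hydrogens from standard valence (C 4, N 3, O 2, S 2, halogen 1):
  atom 1: O, bond orders sum to 1 (valence 2) → 1 H
  atom 2: C, bond orders sum to 4 (valence 4) → 0 H
  atom 3: N, bond orders sum to 3 (valence 3) → 0 H
  atom 4: C, bond orders sum to 3 (valence 4) → 1 H
  atom 5: C, bond orders sum to 3 (valence 4) → 1 H
  atom 6: C, bond orders sum to 4 (valence 4) → 0 H
  atom 7: C, bond orders sum to 2 (valence 4) → 2 H
  atom 8: C, bond orders sum to 1 (valence 4) → 3 H
  atom 9: C, bond orders sum to 4 (valence 4) → 0 H
  atom 10: C, bond orders sum to 3 (valence 4) → 1 H
  atom 11: O, bond orders sum to 2 (valence 2) → 0 H
Totals → C:8, H:9, N:1, O:2.

C8H9NO2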